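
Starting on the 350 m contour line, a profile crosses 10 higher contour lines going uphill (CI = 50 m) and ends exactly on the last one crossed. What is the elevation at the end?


elevation = 350 + 10 * 50 = 850 m

850 m


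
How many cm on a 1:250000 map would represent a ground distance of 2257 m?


map_cm = 2257 * 100 / 250000 = 0.9028 cm ≈ 0.9 cm

0.9 cm


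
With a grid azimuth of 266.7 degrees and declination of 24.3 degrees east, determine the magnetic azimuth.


magnetic azimuth = grid azimuth - declination (east +ve)
mag_az = 266.7 - 24.3 = 242.4 degrees

242.4 degrees


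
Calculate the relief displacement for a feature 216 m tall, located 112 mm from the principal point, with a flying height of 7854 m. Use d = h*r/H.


d = h * r / H = 216 * 112 / 7854 = 3.08 mm

3.08 mm


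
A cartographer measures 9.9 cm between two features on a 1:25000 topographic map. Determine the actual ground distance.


ground = 9.9 cm * 25000 / 100 = 2475.0 m = 2.475 km

2.475 km


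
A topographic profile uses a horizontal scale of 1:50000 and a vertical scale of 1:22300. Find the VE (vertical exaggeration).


VE = horizontal_scale / vertical_scale = 50000 / 22300 ≈ 2.2

2.2x


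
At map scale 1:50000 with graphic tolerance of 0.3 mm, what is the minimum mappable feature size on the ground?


ground = 0.3 mm * 50000 / 1000 = 15.0 m

15.0 m


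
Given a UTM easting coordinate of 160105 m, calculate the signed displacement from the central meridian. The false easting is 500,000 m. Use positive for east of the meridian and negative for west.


displacement = 160105 - 500000 = -339895 m

-339895 m


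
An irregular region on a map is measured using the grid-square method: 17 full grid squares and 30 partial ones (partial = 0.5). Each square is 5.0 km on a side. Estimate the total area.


effective squares = 17 + 30 * 0.5 = 32.0
area = 32.0 * 25.0 = 800.0 km^2

800.0 km^2


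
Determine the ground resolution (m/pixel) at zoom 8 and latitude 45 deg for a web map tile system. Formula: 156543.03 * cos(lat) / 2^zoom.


res = 156543.03 * cos(45) / 2^8 = 156543.03 * 0.70710678 / 256 = 432.39 m/pixel

432.39 m/pixel


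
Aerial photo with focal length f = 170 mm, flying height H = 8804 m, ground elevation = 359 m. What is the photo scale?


scale = f / (H - h) = 170 mm / 8445 m = 170 / 8445000 = 1:49676

1:49676


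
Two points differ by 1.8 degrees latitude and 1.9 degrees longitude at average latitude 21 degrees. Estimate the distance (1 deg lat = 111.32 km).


dlat_km = 1.8 * 111.32 = 200.376
dlon_km = 1.9 * 111.32 * cos(21) ≈ 197.46
dist = sqrt(200.376^2 + 197.46^2) ≈ 281.3 km

281.3 km


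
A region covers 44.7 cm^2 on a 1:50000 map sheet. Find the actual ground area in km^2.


ground_area = 44.7 * (50000/100)^2 = 11175000.0 m^2 = 11.175 km^2

11.175 km^2


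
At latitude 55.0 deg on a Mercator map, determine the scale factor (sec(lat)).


SF = 1 / cos(55.0) = 1 / 0.573576 = 1.743

1.743


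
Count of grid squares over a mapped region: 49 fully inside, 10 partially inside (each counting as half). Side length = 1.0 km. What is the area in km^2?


effective squares = 49 + 10 * 0.5 = 54.0
area = 54.0 * 1.0 = 54.0 km^2

54.0 km^2


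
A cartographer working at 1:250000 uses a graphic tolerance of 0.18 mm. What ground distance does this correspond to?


ground = 0.18 mm * 250000 / 1000 = 45.0 m

45.0 m


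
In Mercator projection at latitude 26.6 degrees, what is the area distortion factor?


area_distortion = 1/cos^2(26.6) = 1.251

1.251


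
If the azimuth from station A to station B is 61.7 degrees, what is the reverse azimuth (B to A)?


back azimuth = (61.7 + 180) mod 360 = 241.7 degrees

241.7 degrees


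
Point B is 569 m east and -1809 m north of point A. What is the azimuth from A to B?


az = atan2(569, -1809) = 162.5 deg
adjusted to 0-360: 162.5 degrees

162.5 degrees


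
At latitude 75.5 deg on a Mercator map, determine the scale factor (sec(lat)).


SF = 1 / cos(75.5) = 1 / 0.25038 = 3.994

3.994


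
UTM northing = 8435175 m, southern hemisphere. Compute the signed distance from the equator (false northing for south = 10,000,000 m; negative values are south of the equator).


For southern: actual = 8435175 - 10000000 = -1564825 m

-1564825 m


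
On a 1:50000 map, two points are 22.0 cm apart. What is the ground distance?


ground = 22.0 cm * 50000 / 100 = 11000.0 m = 11.0 km

11.0 km


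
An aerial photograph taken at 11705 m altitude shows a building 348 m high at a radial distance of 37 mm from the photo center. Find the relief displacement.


d = h * r / H = 348 * 37 / 11705 = 1.1 mm

1.1 mm


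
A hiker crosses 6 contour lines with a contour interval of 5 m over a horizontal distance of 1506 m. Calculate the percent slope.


elevation change = 6 * 5 = 30 m
slope = 30 / 1506 * 100 = 2.0%

2.0%


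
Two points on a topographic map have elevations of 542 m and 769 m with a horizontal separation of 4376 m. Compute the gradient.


gradient = (769 - 542) / 4376 = 227 / 4376 = 0.0519

0.0519


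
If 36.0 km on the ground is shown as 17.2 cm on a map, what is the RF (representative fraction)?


ground = 36.0 km = 3600000 cm; RF denominator = ground / map = 3600000 / 17.2 ≈ 209302; RF = 1:209302

1:209302


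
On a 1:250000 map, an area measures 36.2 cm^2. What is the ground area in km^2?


ground_area = 36.2 * (250000/100)^2 = 226250000.0 m^2 = 226.25 km^2

226.25 km^2


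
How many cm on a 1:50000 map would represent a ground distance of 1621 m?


map_cm = 1621 * 100 / 50000 = 3.242 cm ≈ 3.24 cm

3.24 cm


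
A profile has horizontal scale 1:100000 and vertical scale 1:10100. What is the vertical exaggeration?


VE = horizontal_scale / vertical_scale = 100000 / 10100 ≈ 9.9

9.9x


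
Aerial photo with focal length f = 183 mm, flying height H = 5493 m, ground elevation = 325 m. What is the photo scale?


scale = f / (H - h) = 183 mm / 5168 m = 183 / 5168000 = 1:28240

1:28240


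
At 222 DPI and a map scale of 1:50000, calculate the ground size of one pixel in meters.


pixel_cm = 2.54 / 222 ≈ 0.011441 cm
ground = pixel_cm * 50000 / 100 = 2.54 * 50000 / (222 * 100) = 127000 / 22200 ≈ 5.72 m

5.72 m


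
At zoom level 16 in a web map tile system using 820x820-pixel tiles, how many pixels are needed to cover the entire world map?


tiles per axis = 2^16 = 65536
total tiles = 65536^2 = 4294967296
pixels per axis = 65536 * 820 = 53739520
total pixels = 53739520^2 = 2887936009830400

2887936009830400 pixels


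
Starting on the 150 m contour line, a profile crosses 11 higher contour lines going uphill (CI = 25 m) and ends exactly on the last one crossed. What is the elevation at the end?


elevation = 150 + 11 * 25 = 425 m

425 m


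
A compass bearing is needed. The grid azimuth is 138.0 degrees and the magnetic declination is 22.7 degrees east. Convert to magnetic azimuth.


magnetic azimuth = grid azimuth - declination (east +ve)
mag_az = 138.0 - 22.7 = 115.3 degrees

115.3 degrees


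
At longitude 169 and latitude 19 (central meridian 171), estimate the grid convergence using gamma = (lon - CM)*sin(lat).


gamma = (169 - 171) * sin(19) = -2 * 0.325568 = -0.651 degrees

-0.651 degrees


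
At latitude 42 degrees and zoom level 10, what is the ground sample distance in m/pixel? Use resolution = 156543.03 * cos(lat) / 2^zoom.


res = 156543.03 * cos(42) / 2^10 = 156543.03 * 0.74314483 / 1024 = 113.61 m/pixel

113.61 m/pixel


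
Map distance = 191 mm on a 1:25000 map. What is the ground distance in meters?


ground = 191 mm * 25000 / 1000 = 4775.0 m

4775.0 m


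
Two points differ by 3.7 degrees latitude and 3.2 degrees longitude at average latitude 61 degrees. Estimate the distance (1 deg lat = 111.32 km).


dlat_km = 3.7 * 111.32 = 411.884
dlon_km = 3.2 * 111.32 * cos(61) ≈ 172.701
dist = sqrt(411.884^2 + 172.701^2) ≈ 446.6 km

446.6 km


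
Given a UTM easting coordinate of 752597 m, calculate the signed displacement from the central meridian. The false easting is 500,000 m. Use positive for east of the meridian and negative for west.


displacement = 752597 - 500000 = 252597 m

252597 m


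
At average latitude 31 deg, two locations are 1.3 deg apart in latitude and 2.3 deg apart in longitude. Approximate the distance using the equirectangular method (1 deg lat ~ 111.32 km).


dlat_km = 1.3 * 111.32 = 144.716
dlon_km = 2.3 * 111.32 * cos(31) ≈ 219.466
dist = sqrt(144.716^2 + 219.466^2) ≈ 262.9 km

262.9 km


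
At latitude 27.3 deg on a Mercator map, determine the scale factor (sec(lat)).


SF = 1 / cos(27.3) = 1 / 0.888617 = 1.125

1.125


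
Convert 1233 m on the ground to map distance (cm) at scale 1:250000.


map_cm = 1233 * 100 / 250000 = 0.4932 cm ≈ 0.49 cm

0.49 cm


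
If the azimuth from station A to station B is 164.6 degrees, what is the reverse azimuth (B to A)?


back azimuth = (164.6 + 180) mod 360 = 344.6 degrees

344.6 degrees


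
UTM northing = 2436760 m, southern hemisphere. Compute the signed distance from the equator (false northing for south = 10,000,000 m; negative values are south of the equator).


For southern: actual = 2436760 - 10000000 = -7563240 m

-7563240 m


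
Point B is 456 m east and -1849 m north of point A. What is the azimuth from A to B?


az = atan2(456, -1849) = 166.1 deg
adjusted to 0-360: 166.1 degrees

166.1 degrees


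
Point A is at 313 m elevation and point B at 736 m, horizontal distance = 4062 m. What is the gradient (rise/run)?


gradient = (736 - 313) / 4062 = 423 / 4062 = 0.1041

0.1041


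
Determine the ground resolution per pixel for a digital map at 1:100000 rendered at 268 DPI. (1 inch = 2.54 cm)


pixel_cm = 2.54 / 268 ≈ 0.009478 cm
ground = pixel_cm * 100000 / 100 = 2.54 * 100000 / (268 * 100) = 254000 / 26800 ≈ 9.48 m

9.48 m


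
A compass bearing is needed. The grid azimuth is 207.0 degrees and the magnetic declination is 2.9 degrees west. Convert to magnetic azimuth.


magnetic azimuth = grid azimuth - declination (east +ve)
mag_az = 207.0 - -2.9 = 209.9 degrees

209.9 degrees


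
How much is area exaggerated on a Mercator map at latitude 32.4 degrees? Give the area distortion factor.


area_distortion = 1/cos^2(32.4) = 1.403

1.403


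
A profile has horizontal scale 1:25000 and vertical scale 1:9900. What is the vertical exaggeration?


VE = horizontal_scale / vertical_scale = 25000 / 9900 ≈ 2.5

2.5x


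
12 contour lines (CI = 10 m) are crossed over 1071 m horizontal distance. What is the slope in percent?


elevation change = 12 * 10 = 120 m
slope = 120 / 1071 * 100 = 11.2%

11.2%


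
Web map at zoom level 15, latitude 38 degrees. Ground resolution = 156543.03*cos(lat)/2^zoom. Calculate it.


res = 156543.03 * cos(38) / 2^15 = 156543.03 * 0.78801075 / 32768 = 3.76 m/pixel

3.76 m/pixel


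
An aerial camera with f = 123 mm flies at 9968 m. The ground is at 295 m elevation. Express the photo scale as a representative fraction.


scale = f / (H - h) = 123 mm / 9673 m = 123 / 9673000 = 1:78642

1:78642


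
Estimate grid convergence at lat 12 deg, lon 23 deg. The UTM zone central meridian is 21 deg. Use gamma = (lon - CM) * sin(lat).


gamma = (23 - 21) * sin(12) = 2 * 0.207912 = 0.416 degrees

0.416 degrees


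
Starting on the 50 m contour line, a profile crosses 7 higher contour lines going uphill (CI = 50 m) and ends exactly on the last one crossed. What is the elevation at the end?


elevation = 50 + 7 * 50 = 400 m

400 m


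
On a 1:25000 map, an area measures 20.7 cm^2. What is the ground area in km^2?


ground_area = 20.7 * (25000/100)^2 = 1293750.0 m^2 = 1.29375 km^2 ≈ 1.294 km^2

1.294 km^2


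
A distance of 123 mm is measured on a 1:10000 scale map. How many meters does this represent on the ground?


ground = 123 mm * 10000 / 1000 = 1230.0 m

1230.0 m


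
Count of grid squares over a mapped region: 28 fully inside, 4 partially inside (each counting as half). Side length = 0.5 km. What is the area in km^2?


effective squares = 28 + 4 * 0.5 = 30.0
area = 30.0 * 0.25 = 7.5 km^2

7.5 km^2


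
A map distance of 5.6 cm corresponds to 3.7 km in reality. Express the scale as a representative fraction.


ground = 3.7 km = 370000 cm; RF denominator = ground / map = 370000 / 5.6 ≈ 66071; RF = 1:66071

1:66071


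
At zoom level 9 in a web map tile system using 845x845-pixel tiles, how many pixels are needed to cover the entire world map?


tiles per axis = 2^9 = 512
total tiles = 512^2 = 262144
pixels per axis = 512 * 845 = 432640
total pixels = 432640^2 = 187177369600

187177369600 pixels


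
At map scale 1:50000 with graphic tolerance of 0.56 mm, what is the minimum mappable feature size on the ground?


ground = 0.56 mm * 50000 / 1000 = 28.0 m

28.0 m


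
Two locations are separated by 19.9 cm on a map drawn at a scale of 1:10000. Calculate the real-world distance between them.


ground = 19.9 cm * 10000 / 100 = 1990.0 m = 1.99 km

1.99 km


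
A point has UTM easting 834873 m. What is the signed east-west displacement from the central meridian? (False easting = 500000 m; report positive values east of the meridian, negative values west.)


displacement = 834873 - 500000 = 334873 m

334873 m


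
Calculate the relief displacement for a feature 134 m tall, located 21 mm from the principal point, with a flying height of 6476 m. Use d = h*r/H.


d = h * r / H = 134 * 21 / 6476 = 0.43 mm

0.43 mm


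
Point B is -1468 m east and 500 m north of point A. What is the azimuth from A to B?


az = atan2(-1468, 500) = -71.2 deg
adjusted to 0-360: 288.8 degrees

288.8 degrees


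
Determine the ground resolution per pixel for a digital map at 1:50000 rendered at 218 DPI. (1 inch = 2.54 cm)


pixel_cm = 2.54 / 218 ≈ 0.011651 cm
ground = pixel_cm * 50000 / 100 = 2.54 * 50000 / (218 * 100) = 127000 / 21800 ≈ 5.83 m

5.83 m


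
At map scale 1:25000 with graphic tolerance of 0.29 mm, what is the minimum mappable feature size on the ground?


ground = 0.29 mm * 25000 / 1000 = 7.25 m

7.25 m


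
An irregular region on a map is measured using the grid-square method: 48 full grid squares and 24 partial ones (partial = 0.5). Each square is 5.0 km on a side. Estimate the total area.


effective squares = 48 + 24 * 0.5 = 60.0
area = 60.0 * 25.0 = 1500.0 km^2

1500.0 km^2


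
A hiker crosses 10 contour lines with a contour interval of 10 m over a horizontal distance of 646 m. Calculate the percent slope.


elevation change = 10 * 10 = 100 m
slope = 100 / 646 * 100 = 15.5%

15.5%


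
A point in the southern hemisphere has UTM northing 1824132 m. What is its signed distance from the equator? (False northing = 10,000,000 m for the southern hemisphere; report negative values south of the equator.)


For southern: actual = 1824132 - 10000000 = -8175868 m

-8175868 m


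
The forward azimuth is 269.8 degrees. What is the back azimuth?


back azimuth = (269.8 + 180) mod 360 = 89.8 degrees

89.8 degrees


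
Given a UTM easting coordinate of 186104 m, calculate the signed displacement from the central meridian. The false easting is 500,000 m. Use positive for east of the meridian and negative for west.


displacement = 186104 - 500000 = -313896 m

-313896 m


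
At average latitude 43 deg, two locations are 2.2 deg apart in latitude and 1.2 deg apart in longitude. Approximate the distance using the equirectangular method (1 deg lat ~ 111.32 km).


dlat_km = 2.2 * 111.32 = 244.904
dlon_km = 1.2 * 111.32 * cos(43) ≈ 97.697
dist = sqrt(244.904^2 + 97.697^2) ≈ 263.7 km

263.7 km


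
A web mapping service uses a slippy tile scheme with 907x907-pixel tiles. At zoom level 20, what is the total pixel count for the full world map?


tiles per axis = 2^20 = 1048576
total tiles = 1048576^2 = 1099511627776
pixels per axis = 1048576 * 907 = 951058432
total pixels = 951058432^2 = 904512141078298624

904512141078298624 pixels


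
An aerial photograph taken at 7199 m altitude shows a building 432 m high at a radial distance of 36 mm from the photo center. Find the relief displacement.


d = h * r / H = 432 * 36 / 7199 = 2.16 mm

2.16 mm


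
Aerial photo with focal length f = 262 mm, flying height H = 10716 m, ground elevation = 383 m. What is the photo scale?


scale = f / (H - h) = 262 mm / 10333 m = 262 / 10333000 = 1:39439

1:39439


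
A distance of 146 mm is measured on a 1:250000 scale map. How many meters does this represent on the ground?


ground = 146 mm * 250000 / 1000 = 36500.0 m

36500.0 m


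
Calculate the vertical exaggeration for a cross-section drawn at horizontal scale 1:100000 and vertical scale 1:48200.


VE = horizontal_scale / vertical_scale = 100000 / 48200 ≈ 2.1

2.1x


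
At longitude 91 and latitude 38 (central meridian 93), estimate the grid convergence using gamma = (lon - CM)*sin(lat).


gamma = (91 - 93) * sin(38) = -2 * 0.615661 = -1.231 degrees

-1.231 degrees


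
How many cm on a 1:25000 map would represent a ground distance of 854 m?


map_cm = 854 * 100 / 25000 = 3.416 cm ≈ 3.42 cm

3.42 cm


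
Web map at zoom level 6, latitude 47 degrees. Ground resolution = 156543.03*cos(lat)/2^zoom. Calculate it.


res = 156543.03 * cos(47) / 2^6 = 156543.03 * 0.68199836 / 64 = 1668.16 m/pixel

1668.16 m/pixel


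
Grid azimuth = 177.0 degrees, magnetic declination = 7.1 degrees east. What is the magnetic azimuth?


magnetic azimuth = grid azimuth - declination (east +ve)
mag_az = 177.0 - 7.1 = 169.9 degrees

169.9 degrees


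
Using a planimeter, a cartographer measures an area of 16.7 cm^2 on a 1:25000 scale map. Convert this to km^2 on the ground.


ground_area = 16.7 * (25000/100)^2 = 1043750.0 m^2 = 1.04375 km^2 ≈ 1.044 km^2

1.044 km^2


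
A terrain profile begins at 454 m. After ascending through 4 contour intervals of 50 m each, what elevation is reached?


elevation = 454 + 4 * 50 = 654 m

654 m


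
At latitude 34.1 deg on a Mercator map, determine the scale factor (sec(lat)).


SF = 1 / cos(34.1) = 1 / 0.82806 = 1.208

1.208


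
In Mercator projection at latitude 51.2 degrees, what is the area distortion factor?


area_distortion = 1/cos^2(51.2) = 2.547

2.547


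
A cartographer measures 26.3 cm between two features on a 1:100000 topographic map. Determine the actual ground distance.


ground = 26.3 cm * 100000 / 100 = 26300.0 m = 26.3 km

26.3 km


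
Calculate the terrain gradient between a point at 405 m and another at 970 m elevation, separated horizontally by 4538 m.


gradient = (970 - 405) / 4538 = 565 / 4538 = 0.1245

0.1245


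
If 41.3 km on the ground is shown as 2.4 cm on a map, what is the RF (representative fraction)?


ground = 41.3 km = 4130000 cm; RF denominator = ground / map = 4130000 / 2.4 ≈ 1720833; RF = 1:1720833

1:1720833


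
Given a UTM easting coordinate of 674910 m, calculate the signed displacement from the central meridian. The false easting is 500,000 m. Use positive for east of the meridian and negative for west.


displacement = 674910 - 500000 = 174910 m

174910 m


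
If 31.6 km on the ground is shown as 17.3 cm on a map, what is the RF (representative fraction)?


ground = 31.6 km = 3160000 cm; RF denominator = ground / map = 3160000 / 17.3 ≈ 182659; RF = 1:182659

1:182659


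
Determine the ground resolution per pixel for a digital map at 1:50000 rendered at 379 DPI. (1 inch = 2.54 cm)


pixel_cm = 2.54 / 379 ≈ 0.006702 cm
ground = pixel_cm * 50000 / 100 = 2.54 * 50000 / (379 * 100) = 127000 / 37900 ≈ 3.35 m

3.35 m


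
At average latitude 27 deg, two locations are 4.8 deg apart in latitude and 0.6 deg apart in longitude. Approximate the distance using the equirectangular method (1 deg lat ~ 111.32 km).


dlat_km = 4.8 * 111.32 = 534.336
dlon_km = 0.6 * 111.32 * cos(27) ≈ 59.512
dist = sqrt(534.336^2 + 59.512^2) ≈ 537.6 km

537.6 km


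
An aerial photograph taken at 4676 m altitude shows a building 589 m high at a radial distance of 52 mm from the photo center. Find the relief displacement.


d = h * r / H = 589 * 52 / 4676 = 6.55 mm

6.55 mm


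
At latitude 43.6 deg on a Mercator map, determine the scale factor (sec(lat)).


SF = 1 / cos(43.6) = 1 / 0.724172 = 1.381

1.381


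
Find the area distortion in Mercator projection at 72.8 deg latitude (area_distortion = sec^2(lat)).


area_distortion = 1/cos^2(72.8) = 11.436

11.436


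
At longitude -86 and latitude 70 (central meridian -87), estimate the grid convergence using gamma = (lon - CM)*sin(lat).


gamma = (-86 - -87) * sin(70) = 1 * 0.939693 = 0.94 degrees

0.94 degrees


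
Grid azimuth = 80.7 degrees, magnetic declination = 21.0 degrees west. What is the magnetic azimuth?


magnetic azimuth = grid azimuth - declination (east +ve)
mag_az = 80.7 - -21.0 = 101.7 degrees

101.7 degrees


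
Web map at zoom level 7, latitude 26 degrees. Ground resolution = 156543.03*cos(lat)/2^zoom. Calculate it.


res = 156543.03 * cos(26) / 2^7 = 156543.03 * 0.89879405 / 128 = 1099.22 m/pixel

1099.22 m/pixel


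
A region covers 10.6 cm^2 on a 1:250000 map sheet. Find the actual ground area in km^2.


ground_area = 10.6 * (250000/100)^2 = 66250000.0 m^2 = 66.25 km^2

66.25 km^2


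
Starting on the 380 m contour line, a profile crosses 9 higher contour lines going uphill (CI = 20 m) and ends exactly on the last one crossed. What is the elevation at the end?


elevation = 380 + 9 * 20 = 560 m

560 m


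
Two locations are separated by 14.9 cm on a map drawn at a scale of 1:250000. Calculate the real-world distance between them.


ground = 14.9 cm * 250000 / 100 = 37250.0 m = 37.25 km

37.25 km


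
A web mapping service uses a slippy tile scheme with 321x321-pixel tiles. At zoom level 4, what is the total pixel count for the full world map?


tiles per axis = 2^4 = 16
total tiles = 16^2 = 256
pixels per axis = 16 * 321 = 5136
total pixels = 5136^2 = 26378496

26378496 pixels


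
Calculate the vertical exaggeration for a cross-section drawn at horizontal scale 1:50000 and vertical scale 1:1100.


VE = horizontal_scale / vertical_scale = 50000 / 1100 ≈ 45.5

45.5x


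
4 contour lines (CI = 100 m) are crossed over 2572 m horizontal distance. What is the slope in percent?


elevation change = 4 * 100 = 400 m
slope = 400 / 2572 * 100 = 15.6%

15.6%


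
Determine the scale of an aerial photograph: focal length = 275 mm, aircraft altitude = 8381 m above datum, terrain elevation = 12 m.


scale = f / (H - h) = 275 mm / 8369 m = 275 / 8369000 = 1:30433

1:30433


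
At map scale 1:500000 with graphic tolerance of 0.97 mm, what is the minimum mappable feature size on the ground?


ground = 0.97 mm * 500000 / 1000 = 485.0 m

485.0 m


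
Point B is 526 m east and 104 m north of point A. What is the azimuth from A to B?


az = atan2(526, 104) = 78.8 deg
adjusted to 0-360: 78.8 degrees

78.8 degrees


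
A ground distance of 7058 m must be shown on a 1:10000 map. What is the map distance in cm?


map_cm = 7058 * 100 / 10000 = 70.58 cm

70.58 cm


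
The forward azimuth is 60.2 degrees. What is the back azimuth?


back azimuth = (60.2 + 180) mod 360 = 240.2 degrees

240.2 degrees


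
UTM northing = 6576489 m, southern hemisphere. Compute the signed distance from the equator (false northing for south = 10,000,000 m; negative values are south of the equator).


For southern: actual = 6576489 - 10000000 = -3423511 m

-3423511 m


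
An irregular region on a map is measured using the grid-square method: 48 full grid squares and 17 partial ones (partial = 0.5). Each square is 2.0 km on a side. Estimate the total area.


effective squares = 48 + 17 * 0.5 = 56.5
area = 56.5 * 4.0 = 226.0 km^2

226.0 km^2


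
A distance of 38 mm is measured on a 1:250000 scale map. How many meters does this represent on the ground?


ground = 38 mm * 250000 / 1000 = 9500.0 m

9500.0 m


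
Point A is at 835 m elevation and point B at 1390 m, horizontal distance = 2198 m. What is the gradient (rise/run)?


gradient = (1390 - 835) / 2198 = 555 / 2198 = 0.2525

0.2525


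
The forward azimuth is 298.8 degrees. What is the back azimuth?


back azimuth = (298.8 + 180) mod 360 = 118.8 degrees

118.8 degrees


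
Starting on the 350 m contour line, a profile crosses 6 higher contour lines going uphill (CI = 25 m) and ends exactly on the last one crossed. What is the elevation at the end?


elevation = 350 + 6 * 25 = 500 m

500 m


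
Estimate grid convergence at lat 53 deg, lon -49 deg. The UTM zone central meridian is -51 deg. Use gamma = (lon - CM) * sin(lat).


gamma = (-49 - -51) * sin(53) = 2 * 0.798636 = 1.597 degrees

1.597 degrees


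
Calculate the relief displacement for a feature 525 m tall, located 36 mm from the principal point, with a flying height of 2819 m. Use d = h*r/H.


d = h * r / H = 525 * 36 / 2819 = 6.7 mm

6.7 mm


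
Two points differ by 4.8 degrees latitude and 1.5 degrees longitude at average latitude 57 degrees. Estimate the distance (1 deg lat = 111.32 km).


dlat_km = 4.8 * 111.32 = 534.336
dlon_km = 1.5 * 111.32 * cos(57) ≈ 90.944
dist = sqrt(534.336^2 + 90.944^2) ≈ 542.0 km

542.0 km


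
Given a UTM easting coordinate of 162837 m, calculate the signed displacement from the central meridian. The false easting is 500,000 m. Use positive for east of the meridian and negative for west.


displacement = 162837 - 500000 = -337163 m

-337163 m


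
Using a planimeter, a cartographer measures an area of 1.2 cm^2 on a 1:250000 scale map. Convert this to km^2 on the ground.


ground_area = 1.2 * (250000/100)^2 = 7500000.0 m^2 = 7.5 km^2

7.5 km^2


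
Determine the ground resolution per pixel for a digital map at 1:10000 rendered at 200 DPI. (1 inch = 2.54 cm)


pixel_cm = 2.54 / 200 = 0.0127 cm
ground = pixel_cm * 10000 / 100 = 2.54 * 10000 / (200 * 100) = 25400 / 20000 = 1.27 m

1.27 m


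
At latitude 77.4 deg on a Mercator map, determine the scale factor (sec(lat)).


SF = 1 / cos(77.4) = 1 / 0.218143 = 4.584

4.584


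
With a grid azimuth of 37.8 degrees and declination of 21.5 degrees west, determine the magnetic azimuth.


magnetic azimuth = grid azimuth - declination (east +ve)
mag_az = 37.8 - -21.5 = 59.3 degrees

59.3 degrees


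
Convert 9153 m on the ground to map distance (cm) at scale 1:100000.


map_cm = 9153 * 100 / 100000 = 9.153 cm ≈ 9.15 cm

9.15 cm


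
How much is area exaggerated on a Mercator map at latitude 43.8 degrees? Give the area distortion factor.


area_distortion = 1/cos^2(43.8) = 1.92

1.92


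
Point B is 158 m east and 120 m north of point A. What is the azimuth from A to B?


az = atan2(158, 120) = 52.8 deg
adjusted to 0-360: 52.8 degrees

52.8 degrees


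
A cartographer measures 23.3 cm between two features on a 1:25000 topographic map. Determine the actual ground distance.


ground = 23.3 cm * 25000 / 100 = 5825.0 m = 5.825 km

5.825 km


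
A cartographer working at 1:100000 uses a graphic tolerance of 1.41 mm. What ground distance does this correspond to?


ground = 1.41 mm * 100000 / 1000 = 141.0 m

141.0 m


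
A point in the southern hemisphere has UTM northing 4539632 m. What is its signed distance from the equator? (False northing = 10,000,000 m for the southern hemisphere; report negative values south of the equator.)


For southern: actual = 4539632 - 10000000 = -5460368 m

-5460368 m


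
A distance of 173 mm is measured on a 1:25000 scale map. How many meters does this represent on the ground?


ground = 173 mm * 25000 / 1000 = 4325.0 m

4325.0 m


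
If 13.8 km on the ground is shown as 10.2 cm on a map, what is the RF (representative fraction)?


ground = 13.8 km = 1380000 cm; RF denominator = ground / map = 1380000 / 10.2 ≈ 135294; RF = 1:135294

1:135294


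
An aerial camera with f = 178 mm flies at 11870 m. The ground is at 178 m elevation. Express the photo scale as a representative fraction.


scale = f / (H - h) = 178 mm / 11692 m = 178 / 11692000 = 1:65685

1:65685


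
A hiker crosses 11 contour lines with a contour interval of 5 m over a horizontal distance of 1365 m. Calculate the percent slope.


elevation change = 11 * 5 = 55 m
slope = 55 / 1365 * 100 = 4.0%

4.0%


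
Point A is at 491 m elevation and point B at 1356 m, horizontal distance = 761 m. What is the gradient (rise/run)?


gradient = (1356 - 491) / 761 = 865 / 761 = 1.1367

1.1367


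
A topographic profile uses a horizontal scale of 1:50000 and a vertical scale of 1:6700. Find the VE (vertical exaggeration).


VE = horizontal_scale / vertical_scale = 50000 / 6700 ≈ 7.5

7.5x


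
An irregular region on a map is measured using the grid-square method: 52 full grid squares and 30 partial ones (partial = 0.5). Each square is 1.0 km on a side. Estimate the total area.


effective squares = 52 + 30 * 0.5 = 67.0
area = 67.0 * 1.0 = 67.0 km^2

67.0 km^2


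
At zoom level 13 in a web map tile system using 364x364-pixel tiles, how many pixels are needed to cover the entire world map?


tiles per axis = 2^13 = 8192
total tiles = 8192^2 = 67108864
pixels per axis = 8192 * 364 = 2981888
total pixels = 2981888^2 = 8891656044544

8891656044544 pixels


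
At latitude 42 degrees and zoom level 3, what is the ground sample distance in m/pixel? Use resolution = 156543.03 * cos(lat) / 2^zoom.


res = 156543.03 * cos(42) / 2^3 = 156543.03 * 0.74314483 / 8 = 14541.77 m/pixel

14541.77 m/pixel


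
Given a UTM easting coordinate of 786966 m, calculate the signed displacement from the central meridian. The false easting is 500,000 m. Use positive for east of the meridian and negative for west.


displacement = 786966 - 500000 = 286966 m

286966 m


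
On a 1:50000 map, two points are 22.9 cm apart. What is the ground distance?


ground = 22.9 cm * 50000 / 100 = 11450.0 m = 11.45 km

11.45 km


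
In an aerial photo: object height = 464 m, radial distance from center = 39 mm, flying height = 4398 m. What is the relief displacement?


d = h * r / H = 464 * 39 / 4398 = 4.11 mm

4.11 mm


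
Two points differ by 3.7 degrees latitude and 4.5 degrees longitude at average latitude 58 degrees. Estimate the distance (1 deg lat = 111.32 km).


dlat_km = 3.7 * 111.32 = 411.884
dlon_km = 4.5 * 111.32 * cos(58) ≈ 265.458
dist = sqrt(411.884^2 + 265.458^2) ≈ 490.0 km

490.0 km


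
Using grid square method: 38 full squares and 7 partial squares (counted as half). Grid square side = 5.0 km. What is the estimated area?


effective squares = 38 + 7 * 0.5 = 41.5
area = 41.5 * 25.0 = 1037.5 km^2

1037.5 km^2


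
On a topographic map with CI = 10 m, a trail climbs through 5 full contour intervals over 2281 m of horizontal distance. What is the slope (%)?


elevation change = 5 * 10 = 50 m
slope = 50 / 2281 * 100 = 2.2%

2.2%


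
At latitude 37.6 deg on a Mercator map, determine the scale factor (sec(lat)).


SF = 1 / cos(37.6) = 1 / 0.79229 = 1.262

1.262


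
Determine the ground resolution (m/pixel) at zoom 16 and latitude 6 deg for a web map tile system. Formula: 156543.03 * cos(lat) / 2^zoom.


res = 156543.03 * cos(6) / 2^16 = 156543.03 * 0.9945219 / 65536 = 2.38 m/pixel

2.38 m/pixel


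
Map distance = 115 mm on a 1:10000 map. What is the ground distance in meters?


ground = 115 mm * 10000 / 1000 = 1150.0 m

1150.0 m


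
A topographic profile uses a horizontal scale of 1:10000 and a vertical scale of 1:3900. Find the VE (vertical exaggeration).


VE = horizontal_scale / vertical_scale = 10000 / 3900 ≈ 2.6

2.6x


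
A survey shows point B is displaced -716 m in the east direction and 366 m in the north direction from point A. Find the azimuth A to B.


az = atan2(-716, 366) = -62.9 deg
adjusted to 0-360: 297.1 degrees

297.1 degrees


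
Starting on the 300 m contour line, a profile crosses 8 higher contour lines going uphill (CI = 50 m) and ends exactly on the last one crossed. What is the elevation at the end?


elevation = 300 + 8 * 50 = 700 m

700 m


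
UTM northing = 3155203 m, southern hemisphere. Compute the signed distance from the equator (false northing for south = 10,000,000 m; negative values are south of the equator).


For southern: actual = 3155203 - 10000000 = -6844797 m

-6844797 m


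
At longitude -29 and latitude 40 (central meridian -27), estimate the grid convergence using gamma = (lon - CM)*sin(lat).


gamma = (-29 - -27) * sin(40) = -2 * 0.642788 = -1.286 degrees

-1.286 degrees


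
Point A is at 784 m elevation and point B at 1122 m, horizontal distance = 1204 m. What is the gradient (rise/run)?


gradient = (1122 - 784) / 1204 = 338 / 1204 = 0.2807

0.2807


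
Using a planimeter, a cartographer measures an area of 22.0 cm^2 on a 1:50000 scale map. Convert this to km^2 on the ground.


ground_area = 22.0 * (50000/100)^2 = 5500000.0 m^2 = 5.5 km^2

5.5 km^2


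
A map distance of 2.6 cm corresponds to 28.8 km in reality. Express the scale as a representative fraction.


ground = 28.8 km = 2880000 cm; RF denominator = ground / map = 2880000 / 2.6 ≈ 1107692; RF = 1:1107692

1:1107692


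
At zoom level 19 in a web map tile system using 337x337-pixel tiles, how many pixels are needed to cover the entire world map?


tiles per axis = 2^19 = 524288
total tiles = 524288^2 = 274877906944
pixels per axis = 524288 * 337 = 176685056
total pixels = 176685056^2 = 31217609013723136

31217609013723136 pixels


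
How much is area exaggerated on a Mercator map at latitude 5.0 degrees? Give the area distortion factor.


area_distortion = 1/cos^2(5.0) = 1.008

1.008


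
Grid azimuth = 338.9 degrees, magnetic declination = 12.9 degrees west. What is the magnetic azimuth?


magnetic azimuth = grid azimuth - declination (east +ve)
mag_az = 338.9 - -12.9 = 351.8 degrees

351.8 degrees


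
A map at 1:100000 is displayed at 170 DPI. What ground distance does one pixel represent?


pixel_cm = 2.54 / 170 ≈ 0.014941 cm
ground = pixel_cm * 100000 / 100 = 2.54 * 100000 / (170 * 100) = 254000 / 17000 ≈ 14.94 m

14.94 m


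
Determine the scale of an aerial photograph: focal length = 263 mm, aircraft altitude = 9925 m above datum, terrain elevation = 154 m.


scale = f / (H - h) = 263 mm / 9771 m = 263 / 9771000 = 1:37152

1:37152


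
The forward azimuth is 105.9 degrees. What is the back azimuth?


back azimuth = (105.9 + 180) mod 360 = 285.9 degrees

285.9 degrees


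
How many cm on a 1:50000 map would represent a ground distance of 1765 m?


map_cm = 1765 * 100 / 50000 = 3.53 cm

3.53 cm


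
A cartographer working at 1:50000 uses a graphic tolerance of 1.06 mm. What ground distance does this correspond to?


ground = 1.06 mm * 50000 / 1000 = 53.0 m

53.0 m


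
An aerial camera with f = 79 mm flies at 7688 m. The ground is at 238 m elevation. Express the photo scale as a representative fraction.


scale = f / (H - h) = 79 mm / 7450 m = 79 / 7450000 = 1:94304

1:94304


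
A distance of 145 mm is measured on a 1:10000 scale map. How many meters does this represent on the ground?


ground = 145 mm * 10000 / 1000 = 1450.0 m

1450.0 m


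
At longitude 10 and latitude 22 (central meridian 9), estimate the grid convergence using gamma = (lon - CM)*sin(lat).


gamma = (10 - 9) * sin(22) = 1 * 0.374607 = 0.375 degrees

0.375 degrees


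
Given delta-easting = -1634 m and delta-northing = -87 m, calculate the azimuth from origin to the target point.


az = atan2(-1634, -87) = -93.0 deg
adjusted to 0-360: 267.0 degrees

267.0 degrees


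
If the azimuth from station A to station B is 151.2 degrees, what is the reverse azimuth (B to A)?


back azimuth = (151.2 + 180) mod 360 = 331.2 degrees

331.2 degrees


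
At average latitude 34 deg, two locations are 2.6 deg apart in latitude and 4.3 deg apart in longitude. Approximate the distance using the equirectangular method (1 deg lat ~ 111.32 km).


dlat_km = 2.6 * 111.32 = 289.432
dlon_km = 4.3 * 111.32 * cos(34) ≈ 396.84
dist = sqrt(289.432^2 + 396.84^2) ≈ 491.2 km

491.2 km


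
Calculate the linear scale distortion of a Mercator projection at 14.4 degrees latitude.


SF = 1 / cos(14.4) = 1 / 0.968583 = 1.032

1.032


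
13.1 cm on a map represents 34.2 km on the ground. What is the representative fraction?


ground = 34.2 km = 3420000 cm; RF denominator = ground / map = 3420000 / 13.1 ≈ 261069; RF = 1:261069

1:261069


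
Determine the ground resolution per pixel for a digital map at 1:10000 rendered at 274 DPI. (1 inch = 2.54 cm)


pixel_cm = 2.54 / 274 ≈ 0.00927 cm
ground = pixel_cm * 10000 / 100 = 2.54 * 10000 / (274 * 100) = 25400 / 27400 ≈ 0.93 m

0.93 m


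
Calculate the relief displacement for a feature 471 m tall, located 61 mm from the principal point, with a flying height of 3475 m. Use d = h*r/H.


d = h * r / H = 471 * 61 / 3475 = 8.27 mm

8.27 mm


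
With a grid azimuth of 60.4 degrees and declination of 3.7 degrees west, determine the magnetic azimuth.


magnetic azimuth = grid azimuth - declination (east +ve)
mag_az = 60.4 - -3.7 = 64.1 degrees

64.1 degrees


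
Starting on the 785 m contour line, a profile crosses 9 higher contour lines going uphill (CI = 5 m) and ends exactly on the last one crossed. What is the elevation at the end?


elevation = 785 + 9 * 5 = 830 m

830 m


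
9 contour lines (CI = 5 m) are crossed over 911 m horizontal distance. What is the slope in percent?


elevation change = 9 * 5 = 45 m
slope = 45 / 911 * 100 = 4.9%

4.9%


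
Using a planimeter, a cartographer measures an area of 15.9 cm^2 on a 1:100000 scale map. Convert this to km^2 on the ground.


ground_area = 15.9 * (100000/100)^2 = 15900000.0 m^2 = 15.9 km^2

15.9 km^2


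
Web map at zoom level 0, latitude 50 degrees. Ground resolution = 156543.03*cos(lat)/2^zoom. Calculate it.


res = 156543.03 * cos(50) / 2^0 = 156543.03 * 0.64278761 / 1 = 100623.92 m/pixel

100623.92 m/pixel


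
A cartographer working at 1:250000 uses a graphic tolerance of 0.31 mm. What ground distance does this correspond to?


ground = 0.31 mm * 250000 / 1000 = 77.5 m

77.5 m


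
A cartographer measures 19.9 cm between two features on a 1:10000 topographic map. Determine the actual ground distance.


ground = 19.9 cm * 10000 / 100 = 1990.0 m = 1.99 km

1.99 km


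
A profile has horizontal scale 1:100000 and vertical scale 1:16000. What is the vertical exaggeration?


VE = horizontal_scale / vertical_scale = 100000 / 16000 = 6.25

6.25x


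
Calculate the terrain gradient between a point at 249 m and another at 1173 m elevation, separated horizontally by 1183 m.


gradient = (1173 - 249) / 1183 = 924 / 1183 = 0.7811

0.7811


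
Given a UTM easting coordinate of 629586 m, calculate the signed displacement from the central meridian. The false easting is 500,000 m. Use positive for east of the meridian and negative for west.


displacement = 629586 - 500000 = 129586 m

129586 m


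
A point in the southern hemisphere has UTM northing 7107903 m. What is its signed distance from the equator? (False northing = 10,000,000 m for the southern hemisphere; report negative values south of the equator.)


For southern: actual = 7107903 - 10000000 = -2892097 m

-2892097 m
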